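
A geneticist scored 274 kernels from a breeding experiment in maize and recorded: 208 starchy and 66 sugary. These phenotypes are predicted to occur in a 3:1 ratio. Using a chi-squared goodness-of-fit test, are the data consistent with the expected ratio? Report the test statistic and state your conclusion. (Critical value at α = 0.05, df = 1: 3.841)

0.122; consistent

Expected counts for N = 274 under a 3:1 ratio (total parts = 4):
  starchy: 274 × 3/4 = 205.5
  sugary: 274 × 1/4 = 68.5
χ² = Σ (O − E)² / E
  starchy: (208 − 205.5)² / 205.5 = 0.0304
  sugary: (66 − 68.5)² / 68.5 = 0.0912
χ² = 0.0304 + 0.0912 = 0.1216 ≈ 0.122
Degrees of freedom = 2 − 1 = 1; critical value at α = 0.05 is 3.841.
Since 0.122 < 3.841, we fail to reject the null hypothesis — the data are consistent with the 3:1 ratio.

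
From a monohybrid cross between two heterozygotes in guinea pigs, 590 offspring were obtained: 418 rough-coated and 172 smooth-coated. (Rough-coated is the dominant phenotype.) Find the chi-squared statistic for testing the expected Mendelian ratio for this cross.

5.426

For a monohybrid cross between heterozygotes with complete dominance, the expected phenotypic ratio is 3:1.
Total ratio parts = 4. Expected numbers out of 590:
  rough-coated: 590 × 3/4 = 442.5
  smooth-coated: 590 × 1/4 = 147.5
χ² = Σ (O − E)² / E
  rough-coated: (418 − 442.5)² / 442.5 = 1.3565
  smooth-coated: (172 − 147.5)² / 147.5 = 4.0695
χ² = 1.3565 + 4.0695 = 5.426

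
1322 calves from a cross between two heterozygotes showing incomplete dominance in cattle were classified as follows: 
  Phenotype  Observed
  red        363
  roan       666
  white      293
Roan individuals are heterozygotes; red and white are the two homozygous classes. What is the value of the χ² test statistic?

With incomplete dominance, a heterozygote × heterozygote cross gives a 1:2:1 phenotypic ratio.
Total ratio parts = 4. Expected numbers out of 1322:
  red: 1322 × 1/4 = 330.5
  roan: 1322 × 2/4 = 661
  white: 1322 × 1/4 = 330.5
χ² = Σ (O − E)² / E
  red: (363 − 330.5)² / 330.5 = 3.1959
  roan: (666 − 661)² / 661 = 0.0378
  white: (293 − 330.5)² / 330.5 = 4.2549
χ² = 3.1959 + 0.0378 + 4.2549 = 7.4886 ≈ 7.489

7.489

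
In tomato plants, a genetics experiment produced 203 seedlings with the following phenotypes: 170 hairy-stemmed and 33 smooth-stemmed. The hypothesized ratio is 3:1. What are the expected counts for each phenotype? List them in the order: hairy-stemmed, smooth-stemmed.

Expected counts for N = 203 under a 3:1 ratio (total parts = 4):
  hairy-stemmed: 203 × 3/4 = 152.25
  smooth-stemmed: 203 × 1/4 = 50.75

152.25, 50.75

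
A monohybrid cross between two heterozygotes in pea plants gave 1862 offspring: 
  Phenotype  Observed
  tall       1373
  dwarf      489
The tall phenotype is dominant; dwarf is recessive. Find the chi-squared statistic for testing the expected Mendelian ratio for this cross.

For a monohybrid cross between heterozygotes with complete dominance, the expected phenotypic ratio is 3:1.
Under the 3:1 hypothesis (Σ ratio = 4, N = 1862):
  tall: 1862 × 3/4 = 1396.5
  dwarf: 1862 × 1/4 = 465.5
χ² = Σ (O − E)² / E
  tall: (1373 − 1396.5)² / 1396.5 = 0.3955
  dwarf: (489 − 465.5)² / 465.5 = 1.1864
χ² = 0.3955 + 1.1864 = 1.5819 ≈ 1.582

1.582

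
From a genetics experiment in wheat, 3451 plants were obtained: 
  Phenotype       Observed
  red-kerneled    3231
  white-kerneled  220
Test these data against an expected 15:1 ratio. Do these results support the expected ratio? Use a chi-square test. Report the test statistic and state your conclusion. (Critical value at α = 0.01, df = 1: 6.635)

Under the 15:1 hypothesis (Σ ratio = 16, N = 3451):
  red-kerneled: 3451 × 15/16 = 3235.3125
  white-kerneled: 3451 × 1/16 = 215.6875
χ² = Σ (O − E)² / E
  red-kerneled: (3231 − 3235.3125)² / 3235.3125 = 0.0057
  white-kerneled: (220 − 215.6875)² / 215.6875 = 0.0862
χ² = 0.0057 + 0.0862 = 0.0919 ≈ 0.092
Degrees of freedom = 2 − 1 = 1; critical value at α = 0.01 is 6.635.
Since 0.092 < 6.635, we fail to reject the null hypothesis — the data are consistent with the 15:1 ratio.

0.092; consistent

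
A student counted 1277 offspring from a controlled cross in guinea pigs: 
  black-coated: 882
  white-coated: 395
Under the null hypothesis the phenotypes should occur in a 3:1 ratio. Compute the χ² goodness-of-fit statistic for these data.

Under the 3:1 hypothesis (Σ ratio = 4, N = 1277):
  black-coated: 1277 × 3/4 = 957.75
  white-coated: 1277 × 1/4 = 319.25
χ² = Σ (O − E)² / E
  black-coated: (882 − 957.75)² / 957.75 = 5.9912
  white-coated: (395 − 319.25)² / 319.25 = 17.9736
χ² = 5.9912 + 17.9736 = 23.9648 ≈ 23.965

23.965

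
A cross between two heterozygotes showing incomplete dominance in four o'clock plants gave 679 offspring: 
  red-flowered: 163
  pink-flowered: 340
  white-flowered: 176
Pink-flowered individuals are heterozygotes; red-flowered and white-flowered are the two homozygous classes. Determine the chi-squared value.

With incomplete dominance, a heterozygote × heterozygote cross gives a 1:2:1 phenotypic ratio.
The 1:2:1 ratio has 4 parts, so with N = 679 the expected counts are:
  red-flowered: 679 × 1/4 = 169.75
  pink-flowered: 679 × 2/4 = 339.5
  white-flowered: 679 × 1/4 = 169.75
χ² = Σ (O − E)² / E
  red-flowered: (163 − 169.75)² / 169.75 = 0.2684
  pink-flowered: (340 − 339.5)² / 339.5 = 0.0007
  white-flowered: (176 − 169.75)² / 169.75 = 0.2301
χ² = 0.2684 + 0.0007 + 0.2301 = 0.4992 ≈ 0.499

0.499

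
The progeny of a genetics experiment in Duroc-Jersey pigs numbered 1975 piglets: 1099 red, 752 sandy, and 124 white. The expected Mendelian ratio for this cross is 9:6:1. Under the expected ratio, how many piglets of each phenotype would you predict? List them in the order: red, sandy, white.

1110.9375, 740.625, 123.4375

Expected counts for N = 1975 under a 9:6:1 ratio (total parts = 16):
  red: 1975 × 9/16 = 1110.9375
  sandy: 1975 × 6/16 = 740.625
  white: 1975 × 1/16 = 123.4375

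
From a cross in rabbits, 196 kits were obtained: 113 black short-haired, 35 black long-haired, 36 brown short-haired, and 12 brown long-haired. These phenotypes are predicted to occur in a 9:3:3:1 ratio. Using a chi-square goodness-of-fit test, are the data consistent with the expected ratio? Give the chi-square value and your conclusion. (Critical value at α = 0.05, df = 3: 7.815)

Expected counts for N = 196 under a 9:3:3:1 ratio (total parts = 16):
  black short-haired: 196 × 9/16 = 110.25
  black long-haired: 196 × 3/16 = 36.75
  brown short-haired: 196 × 3/16 = 36.75
  brown long-haired: 196 × 1/16 = 12.25
χ² = Σ (O − E)² / E
  black short-haired: (113 − 110.25)² / 110.25 = 0.0686
  black long-haired: (35 − 36.75)² / 36.75 = 0.0833
  brown short-haired: (36 − 36.75)² / 36.75 = 0.0153
  brown long-haired: (12 − 12.25)² / 12.25 = 0.0051
χ² = 0.0686 + 0.0833 + 0.0153 + 0.0051 = 0.1723 ≈ 0.172
Degrees of freedom = 4 − 1 = 3; critical value at α = 0.05 is 7.815.
Since 0.172 < 7.815, we fail to reject the null hypothesis — the data are consistent with the 9:3:3:1 ratio.

0.172; consistent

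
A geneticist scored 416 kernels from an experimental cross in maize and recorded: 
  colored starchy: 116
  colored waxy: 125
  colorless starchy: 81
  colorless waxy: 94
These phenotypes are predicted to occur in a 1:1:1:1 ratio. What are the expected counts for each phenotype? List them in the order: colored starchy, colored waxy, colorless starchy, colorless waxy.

The 1:1:1:1 ratio has 4 parts, so with N = 416 the expected counts are:
  colored starchy: 416 × 1/4 = 104
  colored waxy: 416 × 1/4 = 104
  colorless starchy: 416 × 1/4 = 104
  colorless waxy: 416 × 1/4 = 104

104, 104, 104, 104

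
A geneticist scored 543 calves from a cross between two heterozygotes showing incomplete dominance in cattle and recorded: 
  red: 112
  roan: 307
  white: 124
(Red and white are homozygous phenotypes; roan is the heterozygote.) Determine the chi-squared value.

With incomplete dominance, a heterozygote × heterozygote cross gives a 1:2:1 phenotypic ratio.
Under the 1:2:1 hypothesis (Σ ratio = 4, N = 543):
  red: 543 × 1/4 = 135.75
  roan: 543 × 2/4 = 271.5
  white: 543 × 1/4 = 135.75
χ² = Σ (O − E)² / E
  red: (112 − 135.75)² / 135.75 = 4.1552
  roan: (307 − 271.5)² / 271.5 = 4.6418
  white: (124 − 135.75)² / 135.75 = 1.0170
χ² = 4.1552 + 4.6418 + 1.0170 = 9.814

9.814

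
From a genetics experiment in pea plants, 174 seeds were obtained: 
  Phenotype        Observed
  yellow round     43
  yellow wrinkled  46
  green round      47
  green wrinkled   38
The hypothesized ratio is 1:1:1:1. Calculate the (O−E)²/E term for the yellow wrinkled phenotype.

Expected counts for N = 174 under a 1:1:1:1 ratio (total parts = 4):
  yellow round: 174 × 1/4 = 43.5
  yellow wrinkled: 174 × 1/4 = 43.5
  green round: 174 × 1/4 = 43.5
  green wrinkled: 174 × 1/4 = 43.5
Contribution of yellow wrinkled: (46 − 43.5)² / 43.5 = 0.1437

0.144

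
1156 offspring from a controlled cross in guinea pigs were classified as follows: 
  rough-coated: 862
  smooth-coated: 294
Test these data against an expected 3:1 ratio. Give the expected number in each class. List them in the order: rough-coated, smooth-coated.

867, 289

The 3:1 ratio has 4 parts, so with N = 1156 the expected counts are:
  rough-coated: 1156 × 3/4 = 867
  smooth-coated: 1156 × 1/4 = 289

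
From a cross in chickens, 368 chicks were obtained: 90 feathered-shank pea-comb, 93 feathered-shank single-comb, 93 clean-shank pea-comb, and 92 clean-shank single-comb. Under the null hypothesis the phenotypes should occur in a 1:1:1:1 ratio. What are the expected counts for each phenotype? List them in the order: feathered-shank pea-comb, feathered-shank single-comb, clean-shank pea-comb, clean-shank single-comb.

92, 92, 92, 92

Total ratio parts = 4. Expected numbers out of 368:
  feathered-shank pea-comb: 368 × 1/4 = 92
  feathered-shank single-comb: 368 × 1/4 = 92
  clean-shank pea-comb: 368 × 1/4 = 92
  clean-shank single-comb: 368 × 1/4 = 92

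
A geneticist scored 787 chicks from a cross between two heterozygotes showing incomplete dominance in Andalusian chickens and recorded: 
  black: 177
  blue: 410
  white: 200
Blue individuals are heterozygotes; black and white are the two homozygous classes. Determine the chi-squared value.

With incomplete dominance, a heterozygote × heterozygote cross gives a 1:2:1 phenotypic ratio.
The 1:2:1 ratio has 4 parts, so with N = 787 the expected counts are:
  black: 787 × 1/4 = 196.75
  blue: 787 × 2/4 = 393.5
  white: 787 × 1/4 = 196.75
χ² = Σ (O − E)² / E
  black: (177 − 196.75)² / 196.75 = 1.9825
  blue: (410 − 393.5)² / 393.5 = 0.6919
  white: (200 − 196.75)² / 196.75 = 0.0537
χ² = 1.9825 + 0.6919 + 0.0537 = 2.7281 ≈ 2.728

2.728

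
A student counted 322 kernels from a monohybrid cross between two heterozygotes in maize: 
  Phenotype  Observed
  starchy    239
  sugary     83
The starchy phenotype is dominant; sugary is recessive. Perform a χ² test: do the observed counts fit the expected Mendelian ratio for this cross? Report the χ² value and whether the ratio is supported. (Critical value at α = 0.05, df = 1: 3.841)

For a monohybrid cross between heterozygotes with complete dominance, the expected phenotypic ratio is 3:1.
Under the 3:1 hypothesis (Σ ratio = 4, N = 322):
  starchy: 322 × 3/4 = 241.5
  sugary: 322 × 1/4 = 80.5
χ² = Σ (O − E)² / E
  starchy: (239 − 241.5)² / 241.5 = 0.0259
  sugary: (83 − 80.5)² / 80.5 = 0.0776
χ² = 0.0259 + 0.0776 = 0.1035 ≈ 0.104
Degrees of freedom = 2 − 1 = 1; critical value at α = 0.05 is 3.841.
Since 0.104 < 3.841, we fail to reject the null hypothesis — the data are consistent with the 3:1 ratio.

0.104; consistent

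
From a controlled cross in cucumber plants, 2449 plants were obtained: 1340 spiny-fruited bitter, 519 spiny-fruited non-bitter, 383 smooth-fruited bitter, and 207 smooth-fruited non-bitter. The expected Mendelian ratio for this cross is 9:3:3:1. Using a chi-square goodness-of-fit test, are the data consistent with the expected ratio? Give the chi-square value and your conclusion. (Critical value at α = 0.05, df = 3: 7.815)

40.463; not consistent

Total ratio parts = 16. Expected numbers out of 2449:
  spiny-fruited bitter: 2449 × 9/16 = 1377.5625
  spiny-fruited non-bitter: 2449 × 3/16 = 459.1875
  smooth-fruited bitter: 2449 × 3/16 = 459.1875
  smooth-fruited non-bitter: 2449 × 1/16 = 153.0625
χ² = Σ (O − E)² / E
  spiny-fruited bitter: (1340 − 1377.5625)² / 1377.5625 = 1.0242
  spiny-fruited non-bitter: (519 − 459.1875)² / 459.1875 = 7.7910
  smooth-fruited bitter: (383 − 459.1875)² / 459.1875 = 12.6409
  smooth-fruited non-bitter: (207 − 153.0625)² / 153.0625 = 19.0070
χ² = 1.0242 + 7.7910 + 12.6409 + 19.0070 = 40.4631 ≈ 40.463
Degrees of freedom = 4 − 1 = 3; critical value at α = 0.05 is 7.815.
Since 40.463 > 7.815, we reject the null hypothesis — the data do not fit the 9:3:3:1 ratio.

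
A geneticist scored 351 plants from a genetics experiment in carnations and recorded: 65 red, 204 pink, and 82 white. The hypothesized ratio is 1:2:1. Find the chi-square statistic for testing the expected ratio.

10.903

The 1:2:1 ratio has 4 parts, so with N = 351 the expected counts are:
  red: 351 × 1/4 = 87.75
  pink: 351 × 2/4 = 175.5
  white: 351 × 1/4 = 87.75
χ² = Σ (O − E)² / E
  red: (65 − 87.75)² / 87.75 = 5.8981
  pink: (204 − 175.5)² / 175.5 = 4.6282
  white: (82 − 87.75)² / 87.75 = 0.3768
χ² = 5.8981 + 4.6282 + 0.3768 = 10.9031 ≈ 10.903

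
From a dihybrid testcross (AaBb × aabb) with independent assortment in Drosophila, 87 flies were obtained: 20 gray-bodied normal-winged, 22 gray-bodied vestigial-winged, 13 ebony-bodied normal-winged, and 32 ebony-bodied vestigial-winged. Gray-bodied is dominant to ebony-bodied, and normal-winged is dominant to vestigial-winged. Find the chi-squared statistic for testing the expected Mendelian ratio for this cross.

8.494

A dihybrid testcross with independent assortment gives a 1:1:1:1 ratio.
The 1:1:1:1 ratio has 4 parts, so with N = 87 the expected counts are:
  gray-bodied normal-winged: 87 × 1/4 = 21.75
  gray-bodied vestigial-winged: 87 × 1/4 = 21.75
  ebony-bodied normal-winged: 87 × 1/4 = 21.75
  ebony-bodied vestigial-winged: 87 × 1/4 = 21.75
χ² = Σ (O − E)² / E
  gray-bodied normal-winged: (20 − 21.75)² / 21.75 = 0.1408
  gray-bodied vestigial-winged: (22 − 21.75)² / 21.75 = 0.0029
  ebony-bodied normal-winged: (13 − 21.75)² / 21.75 = 3.5201
  ebony-bodied vestigial-winged: (32 − 21.75)² / 21.75 = 4.8305
χ² = 0.1408 + 0.0029 + 3.5201 + 4.8305 = 8.4943 ≈ 8.494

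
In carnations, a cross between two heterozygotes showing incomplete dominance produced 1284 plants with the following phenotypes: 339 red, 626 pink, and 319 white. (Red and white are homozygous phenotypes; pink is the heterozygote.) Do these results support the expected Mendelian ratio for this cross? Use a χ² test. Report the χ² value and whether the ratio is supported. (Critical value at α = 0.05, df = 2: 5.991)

With incomplete dominance, a heterozygote × heterozygote cross gives a 1:2:1 phenotypic ratio.
Under the 1:2:1 hypothesis (Σ ratio = 4, N = 1284):
  red: 1284 × 1/4 = 321
  pink: 1284 × 2/4 = 642
  white: 1284 × 1/4 = 321
χ² = Σ (O − E)² / E
  red: (339 − 321)² / 321 = 1.0093
  pink: (626 − 642)² / 642 = 0.3988
  white: (319 − 321)² / 321 = 0.0125
χ² = 1.0093 + 0.3988 + 0.0125 = 1.4206 ≈ 1.421
Degrees of freedom = 3 − 1 = 2; critical value at α = 0.05 is 5.991.
Since 1.421 < 5.991, we fail to reject the null hypothesis — the data are consistent with the 1:2:1 ratio.

1.421; consistent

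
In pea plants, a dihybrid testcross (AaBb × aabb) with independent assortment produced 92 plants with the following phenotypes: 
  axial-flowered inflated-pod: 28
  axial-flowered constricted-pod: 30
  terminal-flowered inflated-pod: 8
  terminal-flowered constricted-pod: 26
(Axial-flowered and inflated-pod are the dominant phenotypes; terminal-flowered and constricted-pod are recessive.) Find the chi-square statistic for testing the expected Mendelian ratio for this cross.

A dihybrid testcross with independent assortment gives a 1:1:1:1 ratio.
Under the 1:1:1:1 hypothesis (Σ ratio = 4, N = 92):
  axial-flowered inflated-pod: 92 × 1/4 = 23
  axial-flowered constricted-pod: 92 × 1/4 = 23
  terminal-flowered inflated-pod: 92 × 1/4 = 23
  terminal-flowered constricted-pod: 92 × 1/4 = 23
χ² = Σ (O − E)² / E
  axial-flowered inflated-pod: (28 − 23)² / 23 = 1.0870
  axial-flowered constricted-pod: (30 − 23)² / 23 = 2.1304
  terminal-flowered inflated-pod: (8 − 23)² / 23 = 9.7826
  terminal-flowered constricted-pod: (26 − 23)² / 23 = 0.3913
χ² = 1.0870 + 2.1304 + 9.7826 + 0.3913 = 13.3913 ≈ 13.391

13.391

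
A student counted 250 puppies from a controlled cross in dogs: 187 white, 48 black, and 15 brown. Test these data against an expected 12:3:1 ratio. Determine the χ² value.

The 12:3:1 ratio has 16 parts, so with N = 250 the expected counts are:
  white: 250 × 12/16 = 187.5
  black: 250 × 3/16 = 46.875
  brown: 250 × 1/16 = 15.625
χ² = Σ (O − E)² / E
  white: (187 − 187.5)² / 187.5 = 0.0013
  black: (48 − 46.875)² / 46.875 = 0.0270
  brown: (15 − 15.625)² / 15.625 = 0.0250
χ² = 0.0013 + 0.0270 + 0.0250 = 0.0533 ≈ 0.053

0.053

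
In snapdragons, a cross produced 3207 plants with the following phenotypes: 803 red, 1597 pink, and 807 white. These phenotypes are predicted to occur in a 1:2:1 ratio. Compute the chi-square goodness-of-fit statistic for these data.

0.063

The 1:2:1 ratio has 4 parts, so with N = 3207 the expected counts are:
  red: 3207 × 1/4 = 801.75
  pink: 3207 × 2/4 = 1603.5
  white: 3207 × 1/4 = 801.75
χ² = Σ (O − E)² / E
  red: (803 − 801.75)² / 801.75 = 0.0019
  pink: (1597 − 1603.5)² / 1603.5 = 0.0263
  white: (807 − 801.75)² / 801.75 = 0.0344
χ² = 0.0019 + 0.0263 + 0.0344 = 0.0626 ≈ 0.063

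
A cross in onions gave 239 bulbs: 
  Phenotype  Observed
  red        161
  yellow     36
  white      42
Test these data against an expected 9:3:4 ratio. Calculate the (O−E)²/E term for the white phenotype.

5.273

Total ratio parts = 16. Expected numbers out of 239:
  red: 239 × 9/16 = 134.4375
  yellow: 239 × 3/16 = 44.8125
  white: 239 × 4/16 = 59.75
Contribution of white: (42 − 59.75)² / 59.75 = 5.2730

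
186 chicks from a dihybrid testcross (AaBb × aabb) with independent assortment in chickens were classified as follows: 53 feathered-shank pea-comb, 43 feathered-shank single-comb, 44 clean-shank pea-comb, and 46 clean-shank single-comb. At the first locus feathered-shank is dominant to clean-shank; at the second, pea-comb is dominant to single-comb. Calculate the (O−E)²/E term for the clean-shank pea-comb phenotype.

A dihybrid testcross with independent assortment gives a 1:1:1:1 ratio.
Expected counts for N = 186 under a 1:1:1:1 ratio (total parts = 4):
  feathered-shank pea-comb: 186 × 1/4 = 46.5
  feathered-shank single-comb: 186 × 1/4 = 46.5
  clean-shank pea-comb: 186 × 1/4 = 46.5
  clean-shank single-comb: 186 × 1/4 = 46.5
Contribution of clean-shank pea-comb: (44 − 46.5)² / 46.5 = 0.1344

0.134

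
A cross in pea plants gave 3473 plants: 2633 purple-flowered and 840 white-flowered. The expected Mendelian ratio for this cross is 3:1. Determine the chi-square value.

1.226

Expected counts for N = 3473 under a 3:1 ratio (total parts = 4):
  purple-flowered: 3473 × 3/4 = 2604.75
  white-flowered: 3473 × 1/4 = 868.25
χ² = Σ (O − E)² / E
  purple-flowered: (2633 − 2604.75)² / 2604.75 = 0.3064
  white-flowered: (840 − 868.25)² / 868.25 = 0.9192
χ² = 0.3064 + 0.9192 = 1.2256 ≈ 1.226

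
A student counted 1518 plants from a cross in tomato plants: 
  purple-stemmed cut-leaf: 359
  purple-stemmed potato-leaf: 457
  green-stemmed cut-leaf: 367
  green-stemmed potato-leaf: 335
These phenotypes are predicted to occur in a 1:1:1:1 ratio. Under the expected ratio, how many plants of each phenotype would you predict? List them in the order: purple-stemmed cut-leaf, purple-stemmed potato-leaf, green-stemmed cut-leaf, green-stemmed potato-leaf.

Under the 1:1:1:1 hypothesis (Σ ratio = 4, N = 1518):
  purple-stemmed cut-leaf: 1518 × 1/4 = 379.5
  purple-stemmed potato-leaf: 1518 × 1/4 = 379.5
  green-stemmed cut-leaf: 1518 × 1/4 = 379.5
  green-stemmed potato-leaf: 1518 × 1/4 = 379.5

379.5, 379.5, 379.5, 379.5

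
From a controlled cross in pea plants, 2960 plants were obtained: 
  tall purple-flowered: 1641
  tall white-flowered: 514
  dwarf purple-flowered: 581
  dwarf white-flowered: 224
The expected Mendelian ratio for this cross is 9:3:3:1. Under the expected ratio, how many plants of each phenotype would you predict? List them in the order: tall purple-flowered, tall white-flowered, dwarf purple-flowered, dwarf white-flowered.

The 9:3:3:1 ratio has 16 parts, so with N = 2960 the expected counts are:
  tall purple-flowered: 2960 × 9/16 = 1665
  tall white-flowered: 2960 × 3/16 = 555
  dwarf purple-flowered: 2960 × 3/16 = 555
  dwarf white-flowered: 2960 × 1/16 = 185

1665, 555, 555, 185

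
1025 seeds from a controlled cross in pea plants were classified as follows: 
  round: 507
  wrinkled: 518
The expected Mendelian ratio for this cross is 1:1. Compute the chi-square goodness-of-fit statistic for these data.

0.118

The 1:1 ratio has 2 parts, so with N = 1025 the expected counts are:
  round: 1025 × 1/2 = 512.5
  wrinkled: 1025 × 1/2 = 512.5
χ² = Σ (O − E)² / E
  round: (507 − 512.5)² / 512.5 = 0.0590
  wrinkled: (518 − 512.5)² / 512.5 = 0.0590
χ² = 0.0590 + 0.0590 = 0.118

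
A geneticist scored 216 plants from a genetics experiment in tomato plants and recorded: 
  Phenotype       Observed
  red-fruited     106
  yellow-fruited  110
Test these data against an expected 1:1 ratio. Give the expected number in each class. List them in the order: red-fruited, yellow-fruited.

Total ratio parts = 2. Expected numbers out of 216:
  red-fruited: 216 × 1/2 = 108
  yellow-fruited: 216 × 1/2 = 108

108, 108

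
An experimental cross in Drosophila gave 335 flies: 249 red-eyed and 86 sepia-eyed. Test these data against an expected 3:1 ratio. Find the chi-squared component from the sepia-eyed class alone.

Total ratio parts = 4. Expected numbers out of 335:
  red-eyed: 335 × 3/4 = 251.25
  sepia-eyed: 335 × 1/4 = 83.75
Contribution of sepia-eyed: (86 − 83.75)² / 83.75 = 0.0604

0.060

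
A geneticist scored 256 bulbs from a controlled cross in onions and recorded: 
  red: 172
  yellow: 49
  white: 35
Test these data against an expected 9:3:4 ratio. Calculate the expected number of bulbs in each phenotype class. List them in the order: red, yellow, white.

144, 48, 64

Total ratio parts = 16. Expected numbers out of 256:
  red: 256 × 9/16 = 144
  yellow: 256 × 3/16 = 48
  white: 256 × 4/16 = 64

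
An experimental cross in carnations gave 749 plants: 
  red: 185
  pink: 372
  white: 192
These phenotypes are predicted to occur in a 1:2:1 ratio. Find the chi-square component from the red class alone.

Under the 1:2:1 hypothesis (Σ ratio = 4, N = 749):
  red: 749 × 1/4 = 187.25
  pink: 749 × 2/4 = 374.5
  white: 749 × 1/4 = 187.25
Contribution of red: (185 − 187.25)² / 187.25 = 0.0270

0.027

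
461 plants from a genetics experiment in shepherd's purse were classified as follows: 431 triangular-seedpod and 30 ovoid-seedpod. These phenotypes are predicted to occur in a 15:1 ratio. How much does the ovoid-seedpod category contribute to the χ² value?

0.049

The 15:1 ratio has 16 parts, so with N = 461 the expected counts are:
  triangular-seedpod: 461 × 15/16 = 432.1875
  ovoid-seedpod: 461 × 1/16 = 28.8125
Contribution of ovoid-seedpod: (30 − 28.8125)² / 28.8125 = 0.0489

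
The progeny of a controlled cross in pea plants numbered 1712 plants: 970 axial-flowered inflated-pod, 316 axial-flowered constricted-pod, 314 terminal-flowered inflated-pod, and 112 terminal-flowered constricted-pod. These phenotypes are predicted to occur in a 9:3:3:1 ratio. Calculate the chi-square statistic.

Expected counts for N = 1712 under a 9:3:3:1 ratio (total parts = 16):
  axial-flowered inflated-pod: 1712 × 9/16 = 963
  axial-flowered constricted-pod: 1712 × 3/16 = 321
  terminal-flowered inflated-pod: 1712 × 3/16 = 321
  terminal-flowered constricted-pod: 1712 × 1/16 = 107
χ² = Σ (O − E)² / E
  axial-flowered inflated-pod: (970 − 963)² / 963 = 0.0509
  axial-flowered constricted-pod: (316 − 321)² / 321 = 0.0779
  terminal-flowered inflated-pod: (314 − 321)² / 321 = 0.1526
  terminal-flowered constricted-pod: (112 − 107)² / 107 = 0.2336
χ² = 0.0509 + 0.0779 + 0.1526 + 0.2336 = 0.515

0.515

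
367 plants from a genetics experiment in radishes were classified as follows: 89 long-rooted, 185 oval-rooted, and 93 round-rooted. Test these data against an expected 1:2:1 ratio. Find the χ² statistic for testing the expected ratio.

0.112

Expected counts for N = 367 under a 1:2:1 ratio (total parts = 4):
  long-rooted: 367 × 1/4 = 91.75
  oval-rooted: 367 × 2/4 = 183.5
  round-rooted: 367 × 1/4 = 91.75
χ² = Σ (O − E)² / E
  long-rooted: (89 − 91.75)² / 91.75 = 0.0824
  oval-rooted: (185 − 183.5)² / 183.5 = 0.0123
  round-rooted: (93 − 91.75)² / 91.75 = 0.0170
χ² = 0.0824 + 0.0123 + 0.0170 = 0.1117 ≈ 0.112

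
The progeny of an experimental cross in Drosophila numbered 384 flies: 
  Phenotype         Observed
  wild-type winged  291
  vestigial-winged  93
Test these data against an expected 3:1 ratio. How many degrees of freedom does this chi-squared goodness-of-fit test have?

A goodness-of-fit test with 2 phenotype classes has df = 2 − 1 = 1.

1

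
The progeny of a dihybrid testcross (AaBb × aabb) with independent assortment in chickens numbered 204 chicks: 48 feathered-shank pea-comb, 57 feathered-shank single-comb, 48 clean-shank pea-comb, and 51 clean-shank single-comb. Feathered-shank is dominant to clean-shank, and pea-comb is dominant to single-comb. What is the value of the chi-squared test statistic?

1.059

A dihybrid testcross with independent assortment gives a 1:1:1:1 ratio.
Total ratio parts = 4. Expected numbers out of 204:
  feathered-shank pea-comb: 204 × 1/4 = 51
  feathered-shank single-comb: 204 × 1/4 = 51
  clean-shank pea-comb: 204 × 1/4 = 51
  clean-shank single-comb: 204 × 1/4 = 51
χ² = Σ (O − E)² / E
  feathered-shank pea-comb: (48 − 51)² / 51 = 0.1765
  feathered-shank single-comb: (57 − 51)² / 51 = 0.7059
  clean-shank pea-comb: (48 − 51)² / 51 = 0.1765
  clean-shank single-comb: (51 − 51)² / 51 = 0.0000
χ² = 0.1765 + 0.7059 + 0.1765 + 0.0000 = 1.0589 ≈ 1.059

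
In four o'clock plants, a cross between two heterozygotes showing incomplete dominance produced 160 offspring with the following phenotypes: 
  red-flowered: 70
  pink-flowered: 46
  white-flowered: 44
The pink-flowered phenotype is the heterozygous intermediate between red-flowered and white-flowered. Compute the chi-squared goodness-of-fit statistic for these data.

With incomplete dominance, a heterozygote × heterozygote cross gives a 1:2:1 phenotypic ratio.
Expected counts for N = 160 under a 1:2:1 ratio (total parts = 4):
  red-flowered: 160 × 1/4 = 40
  pink-flowered: 160 × 2/4 = 80
  white-flowered: 160 × 1/4 = 40
χ² = Σ (O − E)² / E
  red-flowered: (70 − 40)² / 40 = 22.5000
  pink-flowered: (46 − 80)² / 80 = 14.4500
  white-flowered: (44 − 40)² / 40 = 0.4000
χ² = 22.5000 + 14.4500 + 0.4000 = 37.350

37.350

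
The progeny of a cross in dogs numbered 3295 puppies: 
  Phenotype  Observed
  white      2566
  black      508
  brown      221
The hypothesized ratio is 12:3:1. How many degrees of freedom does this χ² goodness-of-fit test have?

2

A goodness-of-fit test with 3 phenotype classes has df = 3 − 1 = 2.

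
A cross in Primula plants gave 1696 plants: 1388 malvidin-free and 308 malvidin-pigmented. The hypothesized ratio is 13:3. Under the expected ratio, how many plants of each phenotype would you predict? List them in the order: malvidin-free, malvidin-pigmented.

1378, 318

Under the 13:3 hypothesis (Σ ratio = 16, N = 1696):
  malvidin-free: 1696 × 13/16 = 1378
  malvidin-pigmented: 1696 × 3/16 = 318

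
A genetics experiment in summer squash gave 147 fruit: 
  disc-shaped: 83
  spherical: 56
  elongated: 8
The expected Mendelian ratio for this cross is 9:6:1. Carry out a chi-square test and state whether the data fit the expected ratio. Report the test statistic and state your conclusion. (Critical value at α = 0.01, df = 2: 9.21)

Expected counts for N = 147 under a 9:6:1 ratio (total parts = 16):
  disc-shaped: 147 × 9/16 = 82.6875
  spherical: 147 × 6/16 = 55.125
  elongated: 147 × 1/16 = 9.1875
χ² = Σ (O − E)² / E
  disc-shaped: (83 − 82.6875)² / 82.6875 = 0.0012
  spherical: (56 − 55.125)² / 55.125 = 0.0139
  elongated: (8 − 9.1875)² / 9.1875 = 0.1535
χ² = 0.0012 + 0.0139 + 0.1535 = 0.1686 ≈ 0.169
Degrees of freedom = 3 − 1 = 2; critical value at α = 0.01 is 9.21.
Since 0.169 < 9.21, we fail to reject the null hypothesis — the data are consistent with the 9:6:1 ratio.

0.169; consistent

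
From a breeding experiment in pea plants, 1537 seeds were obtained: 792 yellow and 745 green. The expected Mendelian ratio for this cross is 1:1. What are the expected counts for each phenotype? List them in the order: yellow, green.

Expected counts for N = 1537 under a 1:1 ratio (total parts = 2):
  yellow: 1537 × 1/2 = 768.5
  green: 1537 × 1/2 = 768.5

768.5, 768.5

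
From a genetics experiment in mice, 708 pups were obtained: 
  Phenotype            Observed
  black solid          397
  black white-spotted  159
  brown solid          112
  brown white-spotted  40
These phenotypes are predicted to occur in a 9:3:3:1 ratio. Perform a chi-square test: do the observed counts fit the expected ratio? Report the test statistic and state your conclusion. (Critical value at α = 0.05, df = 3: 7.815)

Total ratio parts = 16. Expected numbers out of 708:
  black solid: 708 × 9/16 = 398.25
  black white-spotted: 708 × 3/16 = 132.75
  brown solid: 708 × 3/16 = 132.75
  brown white-spotted: 708 × 1/16 = 44.25
χ² = Σ (O − E)² / E
  black solid: (397 − 398.25)² / 398.25 = 0.0039
  black white-spotted: (159 − 132.75)² / 132.75 = 5.1907
  brown solid: (112 − 132.75)² / 132.75 = 3.2434
  brown white-spotted: (40 − 44.25)² / 44.25 = 0.4082
χ² = 0.0039 + 5.1907 + 3.2434 + 0.4082 = 8.8462 ≈ 8.846
Degrees of freedom = 4 − 1 = 3; critical value at α = 0.05 is 7.815.
Since 8.846 > 7.815, we reject the null hypothesis — the data do not fit the 9:3:3:1 ratio.

8.846; not consistent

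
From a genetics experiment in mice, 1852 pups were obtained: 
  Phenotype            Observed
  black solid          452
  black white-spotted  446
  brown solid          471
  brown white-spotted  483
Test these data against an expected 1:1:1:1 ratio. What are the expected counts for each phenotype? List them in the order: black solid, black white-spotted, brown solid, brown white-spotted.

463, 463, 463, 463

Total ratio parts = 4. Expected numbers out of 1852:
  black solid: 1852 × 1/4 = 463
  black white-spotted: 1852 × 1/4 = 463
  brown solid: 1852 × 1/4 = 463
  brown white-spotted: 1852 × 1/4 = 463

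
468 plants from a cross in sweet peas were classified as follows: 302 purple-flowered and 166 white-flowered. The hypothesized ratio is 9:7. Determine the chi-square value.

Under the 9:7 hypothesis (Σ ratio = 16, N = 468):
  purple-flowered: 468 × 9/16 = 263.25
  white-flowered: 468 × 7/16 = 204.75
χ² = Σ (O − E)² / E
  purple-flowered: (302 − 263.25)² / 263.25 = 5.7039
  white-flowered: (166 − 204.75)² / 204.75 = 7.3336
χ² = 5.7039 + 7.3336 = 13.0375 ≈ 13.038

13.038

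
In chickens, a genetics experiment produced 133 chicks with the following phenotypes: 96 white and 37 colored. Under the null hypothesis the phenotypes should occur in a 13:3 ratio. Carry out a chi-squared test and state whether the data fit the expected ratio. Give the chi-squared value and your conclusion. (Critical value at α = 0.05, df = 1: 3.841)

Under the 13:3 hypothesis (Σ ratio = 16, N = 133):
  white: 133 × 13/16 = 108.0625
  colored: 133 × 3/16 = 24.9375
χ² = Σ (O − E)² / E
  white: (96 − 108.0625)² / 108.0625 = 1.3465
  colored: (37 − 24.9375)² / 24.9375 = 5.8347
χ² = 1.3465 + 5.8347 = 7.1812 ≈ 7.181
Degrees of freedom = 2 − 1 = 1; critical value at α = 0.05 is 3.841.
Since 7.181 > 3.841, we reject the null hypothesis — the data do not fit the 13:3 ratio.

7.181; not consistent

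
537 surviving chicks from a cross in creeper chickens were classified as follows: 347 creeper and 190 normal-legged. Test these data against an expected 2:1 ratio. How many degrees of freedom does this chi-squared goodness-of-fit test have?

1

A goodness-of-fit test with 2 phenotype classes has df = 2 − 1 = 1.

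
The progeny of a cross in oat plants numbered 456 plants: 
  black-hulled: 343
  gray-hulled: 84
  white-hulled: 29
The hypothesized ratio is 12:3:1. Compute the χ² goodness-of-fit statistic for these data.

0.038

Expected counts for N = 456 under a 12:3:1 ratio (total parts = 16):
  black-hulled: 456 × 12/16 = 342
  gray-hulled: 456 × 3/16 = 85.5
  white-hulled: 456 × 1/16 = 28.5
χ² = Σ (O − E)² / E
  black-hulled: (343 − 342)² / 342 = 0.0029
  gray-hulled: (84 − 85.5)² / 85.5 = 0.0263
  white-hulled: (29 − 28.5)² / 28.5 = 0.0088
χ² = 0.0029 + 0.0263 + 0.0088 = 0.038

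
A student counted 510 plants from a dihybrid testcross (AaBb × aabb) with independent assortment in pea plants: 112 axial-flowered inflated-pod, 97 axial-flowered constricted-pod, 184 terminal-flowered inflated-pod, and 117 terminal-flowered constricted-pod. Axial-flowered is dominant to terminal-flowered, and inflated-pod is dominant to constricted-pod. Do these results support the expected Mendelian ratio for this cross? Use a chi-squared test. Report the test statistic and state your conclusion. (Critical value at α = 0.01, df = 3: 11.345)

A dihybrid testcross with independent assortment gives a 1:1:1:1 ratio.
The 1:1:1:1 ratio has 4 parts, so with N = 510 the expected counts are:
  axial-flowered inflated-pod: 510 × 1/4 = 127.5
  axial-flowered constricted-pod: 510 × 1/4 = 127.5
  terminal-flowered inflated-pod: 510 × 1/4 = 127.5
  terminal-flowered constricted-pod: 510 × 1/4 = 127.5
χ² = Σ (O − E)² / E
  axial-flowered inflated-pod: (112 − 127.5)² / 127.5 = 1.8843
  axial-flowered constricted-pod: (97 − 127.5)² / 127.5 = 7.2961
  terminal-flowered inflated-pod: (184 − 127.5)² / 127.5 = 25.0373
  terminal-flowered constricted-pod: (117 − 127.5)² / 127.5 = 0.8647
χ² = 1.8843 + 7.2961 + 25.0373 + 0.8647 = 35.0824 ≈ 35.082
Degrees of freedom = 4 − 1 = 3; critical value at α = 0.01 is 11.345.
Since 35.082 > 11.345, we reject the null hypothesis — the data do not fit the 1:1:1:1 ratio.

35.082; not consistent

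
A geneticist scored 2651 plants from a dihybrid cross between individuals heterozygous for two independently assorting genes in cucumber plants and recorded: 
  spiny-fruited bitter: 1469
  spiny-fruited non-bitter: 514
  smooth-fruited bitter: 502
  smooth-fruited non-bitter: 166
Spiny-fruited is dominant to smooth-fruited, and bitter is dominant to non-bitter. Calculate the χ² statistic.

A dihybrid F₂ with independent assortment and complete dominance at both loci gives a 9:3:3:1 phenotypic ratio.
The 9:3:3:1 ratio has 16 parts, so with N = 2651 the expected counts are:
  spiny-fruited bitter: 2651 × 9/16 = 1491.1875
  spiny-fruited non-bitter: 2651 × 3/16 = 497.0625
  smooth-fruited bitter: 2651 × 3/16 = 497.0625
  smooth-fruited non-bitter: 2651 × 1/16 = 165.6875
χ² = Σ (O − E)² / E
  spiny-fruited bitter: (1469 − 1491.1875)² / 1491.1875 = 0.3301
  spiny-fruited non-bitter: (514 − 497.0625)² / 497.0625 = 0.5771
  smooth-fruited bitter: (502 − 497.0625)² / 497.0625 = 0.0490
  smooth-fruited non-bitter: (166 − 165.6875)² / 165.6875 = 0.0006
χ² = 0.3301 + 0.5771 + 0.0490 + 0.0006 = 0.9568 ≈ 0.957

0.957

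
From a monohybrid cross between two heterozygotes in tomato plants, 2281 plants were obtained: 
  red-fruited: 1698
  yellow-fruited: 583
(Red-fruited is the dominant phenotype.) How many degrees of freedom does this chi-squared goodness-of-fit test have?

For a monohybrid cross between heterozygotes with complete dominance, the expected phenotypic ratio is 3:1.
A goodness-of-fit test with 2 phenotype classes has df = 2 − 1 = 1.

1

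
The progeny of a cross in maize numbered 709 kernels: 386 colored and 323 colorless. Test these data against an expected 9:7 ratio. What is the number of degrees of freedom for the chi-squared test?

1

A goodness-of-fit test with 2 phenotype classes has df = 2 − 1 = 1.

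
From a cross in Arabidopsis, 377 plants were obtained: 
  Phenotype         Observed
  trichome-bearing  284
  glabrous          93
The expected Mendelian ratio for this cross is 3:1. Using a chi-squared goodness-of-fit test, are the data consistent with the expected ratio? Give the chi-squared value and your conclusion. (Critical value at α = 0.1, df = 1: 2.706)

0.022; consistent

Expected counts for N = 377 under a 3:1 ratio (total parts = 4):
  trichome-bearing: 377 × 3/4 = 282.75
  glabrous: 377 × 1/4 = 94.25
χ² = Σ (O − E)² / E
  trichome-bearing: (284 − 282.75)² / 282.75 = 0.0055
  glabrous: (93 − 94.25)² / 94.25 = 0.0166
χ² = 0.0055 + 0.0166 = 0.0221 ≈ 0.022
Degrees of freedom = 2 − 1 = 1; critical value at α = 0.1 is 2.706.
Since 0.022 < 2.706, we fail to reject the null hypothesis — the data are consistent with the 3:1 ratio.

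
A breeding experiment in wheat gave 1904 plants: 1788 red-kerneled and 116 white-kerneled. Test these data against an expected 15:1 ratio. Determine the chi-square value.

The 15:1 ratio has 16 parts, so with N = 1904 the expected counts are:
  red-kerneled: 1904 × 15/16 = 1785
  white-kerneled: 1904 × 1/16 = 119
χ² = Σ (O − E)² / E
  red-kerneled: (1788 − 1785)² / 1785 = 0.0050
  white-kerneled: (116 − 119)² / 119 = 0.0756
χ² = 0.0050 + 0.0756 = 0.0806 ≈ 0.081

0.081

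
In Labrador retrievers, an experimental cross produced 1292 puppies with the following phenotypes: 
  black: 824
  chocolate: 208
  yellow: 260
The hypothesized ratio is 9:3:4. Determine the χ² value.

30.144

Under the 9:3:4 hypothesis (Σ ratio = 16, N = 1292):
  black: 1292 × 9/16 = 726.75
  chocolate: 1292 × 3/16 = 242.25
  yellow: 1292 × 4/16 = 323
χ² = Σ (O − E)² / E
  black: (824 − 726.75)² / 726.75 = 13.0135
  chocolate: (208 − 242.25)² / 242.25 = 4.8424
  yellow: (260 − 323)² / 323 = 12.2879
χ² = 13.0135 + 4.8424 + 12.2879 = 30.1438 ≈ 30.144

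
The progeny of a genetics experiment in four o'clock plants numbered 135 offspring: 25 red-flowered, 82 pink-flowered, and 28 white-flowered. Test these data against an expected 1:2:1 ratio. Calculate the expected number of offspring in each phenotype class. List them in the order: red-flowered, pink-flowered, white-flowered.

Expected counts for N = 135 under a 1:2:1 ratio (total parts = 4):
  red-flowered: 135 × 1/4 = 33.75
  pink-flowered: 135 × 2/4 = 67.5
  white-flowered: 135 × 1/4 = 33.75

33.75, 67.5, 33.75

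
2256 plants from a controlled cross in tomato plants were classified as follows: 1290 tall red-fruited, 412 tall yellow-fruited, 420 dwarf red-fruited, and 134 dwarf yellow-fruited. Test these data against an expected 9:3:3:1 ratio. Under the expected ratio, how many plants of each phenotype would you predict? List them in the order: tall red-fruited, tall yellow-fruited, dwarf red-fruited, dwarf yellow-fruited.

Under the 9:3:3:1 hypothesis (Σ ratio = 16, N = 2256):
  tall red-fruited: 2256 × 9/16 = 1269
  tall yellow-fruited: 2256 × 3/16 = 423
  dwarf red-fruited: 2256 × 3/16 = 423
  dwarf yellow-fruited: 2256 × 1/16 = 141

1269, 423, 423, 141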